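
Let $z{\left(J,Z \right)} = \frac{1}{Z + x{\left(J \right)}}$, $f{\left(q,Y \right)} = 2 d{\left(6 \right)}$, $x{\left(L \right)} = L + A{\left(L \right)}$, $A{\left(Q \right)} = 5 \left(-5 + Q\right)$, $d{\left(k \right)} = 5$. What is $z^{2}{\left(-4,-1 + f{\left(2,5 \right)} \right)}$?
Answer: $\frac{1}{1600} \approx 0.000625$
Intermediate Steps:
$A{\left(Q \right)} = -25 + 5 Q$
$x{\left(L \right)} = -25 + 6 L$ ($x{\left(L \right)} = L + \left(-25 + 5 L\right) = -25 + 6 L$)
$f{\left(q,Y \right)} = 10$ ($f{\left(q,Y \right)} = 2 \cdot 5 = 10$)
$z{\left(J,Z \right)} = \frac{1}{-25 + Z + 6 J}$ ($z{\left(J,Z \right)} = \frac{1}{Z + \left(-25 + 6 J\right)} = \frac{1}{-25 + Z + 6 J}$)
$z^{2}{\left(-4,-1 + f{\left(2,5 \right)} \right)} = \left(\frac{1}{-25 + \left(-1 + 10\right) + 6 \left(-4\right)}\right)^{2} = \left(\frac{1}{-25 + 9 - 24}\right)^{2} = \left(\frac{1}{-40}\right)^{2} = \left(- \frac{1}{40}\right)^{2} = \frac{1}{1600}$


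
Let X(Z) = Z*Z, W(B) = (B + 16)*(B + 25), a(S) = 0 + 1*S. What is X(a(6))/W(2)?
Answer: 2/27 ≈ 0.074074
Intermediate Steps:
a(S) = S (a(S) = 0 + S = S)
W(B) = (16 + B)*(25 + B)
X(Z) = Z²
X(a(6))/W(2) = 6²/(400 + 2² + 41*2) = 36/(400 + 4 + 82) = 36/486 = 36*(1/486) = 2/27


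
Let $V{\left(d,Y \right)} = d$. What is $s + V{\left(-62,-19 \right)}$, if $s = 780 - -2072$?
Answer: $2790$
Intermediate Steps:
$s = 2852$ ($s = 780 + 2072 = 2852$)
$s + V{\left(-62,-19 \right)} = 2852 - 62 = 2790$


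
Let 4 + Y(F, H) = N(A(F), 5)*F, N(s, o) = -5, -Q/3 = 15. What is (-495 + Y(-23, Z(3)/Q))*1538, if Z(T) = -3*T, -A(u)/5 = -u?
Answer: -590592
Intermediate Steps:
Q = -45 (Q = -3*15 = -45)
A(u) = 5*u (A(u) = -(-5)*u = 5*u)
Y(F, H) = -4 - 5*F
(-495 + Y(-23, Z(3)/Q))*1538 = (-495 + (-4 - 5*(-23)))*1538 = (-495 + (-4 + 115))*1538 = (-495 + 111)*1538 = -384*1538 = -590592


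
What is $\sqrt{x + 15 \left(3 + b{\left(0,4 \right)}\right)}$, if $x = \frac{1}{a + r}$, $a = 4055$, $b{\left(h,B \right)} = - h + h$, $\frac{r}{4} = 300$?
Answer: $\frac{2 \sqrt{310670345}}{5255} \approx 6.7082$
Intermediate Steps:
$r = 1200$ ($r = 4 \cdot 300 = 1200$)
$b{\left(h,B \right)} = 0$
$x = \frac{1}{5255}$ ($x = \frac{1}{4055 + 1200} = \frac{1}{5255} \approx 0.0001903$)
$\sqrt{x + 15 \left(3 + b{\left(0,4 \right)}\right)} = \sqrt{\frac{1}{5255} + 15 \left(3 + 0\right)} = \sqrt{\frac{1}{5255} + 15 \cdot 3} = \sqrt{\frac{1}{5255} + 45} = \sqrt{\frac{236476}{5255}} = \frac{2 \sqrt{310670345}}{5255}$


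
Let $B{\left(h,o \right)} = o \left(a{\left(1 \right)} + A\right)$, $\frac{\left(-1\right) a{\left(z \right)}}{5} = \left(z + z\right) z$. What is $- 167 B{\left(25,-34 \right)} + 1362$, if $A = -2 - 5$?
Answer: $-95164$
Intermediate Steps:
$A = -7$
$a{\left(z \right)} = - 10 z^{2}$ ($a{\left(z \right)} = - 5 \left(z + z\right) z = - 5 \cdot 2 z z = - 5 \cdot 2 z^{2} = - 10 z^{2}$)
$B{\left(h,o \right)} = - 17 o$ ($B{\left(h,o \right)} = o \left(- 10 \cdot 1^{2} - 7\right) = o \left(\left(-10\right) 1 - 7\right) = o \left(-10 - 7\right) = o \left(-17\right) = - 17 o$)
$- 167 B{\left(25,-34 \right)} + 1362 = - 167 \left(\left(-17\right) \left(-34\right)\right) + 1362 = \left(-167\right) 578 + 1362 = -96526 + 1362 = -95164$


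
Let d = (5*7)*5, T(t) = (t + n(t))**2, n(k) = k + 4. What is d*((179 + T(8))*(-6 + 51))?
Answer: 4559625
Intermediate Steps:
n(k) = 4 + k
T(t) = (4 + 2*t)**2 (T(t) = (t + (4 + t))**2 = (4 + 2*t)**2)
d = 175 (d = 35*5 = 175)
d*((179 + T(8))*(-6 + 51)) = 175*((179 + 4*(2 + 8)**2)*(-6 + 51)) = 175*((179 + 4*10**2)*45) = 175*((179 + 4*100)*45) = 175*((179 + 400)*45) = 175*(579*45) = 175*26055 = 4559625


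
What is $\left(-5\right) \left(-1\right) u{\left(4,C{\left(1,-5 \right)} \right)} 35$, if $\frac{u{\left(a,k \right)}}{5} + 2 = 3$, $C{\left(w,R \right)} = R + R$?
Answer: $875$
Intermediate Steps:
$C{\left(w,R \right)} = 2 R$
$u{\left(a,k \right)} = 5$ ($u{\left(a,k \right)} = -10 + 5 \cdot 3 = -10 + 15 = 5$)
$\left(-5\right) \left(-1\right) u{\left(4,C{\left(1,-5 \right)} \right)} 35 = \left(-5\right) \left(-1\right) 5 \cdot 35 = 5 \cdot 5 \cdot 35 = 25 \cdot 35 = 875$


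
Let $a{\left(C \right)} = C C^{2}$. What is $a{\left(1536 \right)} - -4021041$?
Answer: $3627899697$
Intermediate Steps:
$a{\left(C \right)} = C^{3}$
$a{\left(1536 \right)} - -4021041 = 1536^{3} - -4021041 = 3623878656 + 4021041 = 3627899697$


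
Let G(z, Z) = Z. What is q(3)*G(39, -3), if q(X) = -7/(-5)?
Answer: -21/5 ≈ -4.2000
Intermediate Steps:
q(X) = 7/5 (q(X) = -7*(-⅕) = 7/5)
q(3)*G(39, -3) = (7/5)*(-3) = -21/5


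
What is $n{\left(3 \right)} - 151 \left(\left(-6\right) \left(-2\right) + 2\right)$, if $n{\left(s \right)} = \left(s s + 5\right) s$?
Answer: $-2072$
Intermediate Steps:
$n{\left(s \right)} = s \left(5 + s^{2}\right)$ ($n{\left(s \right)} = \left(s^{2} + 5\right) s = \left(5 + s^{2}\right) s = s \left(5 + s^{2}\right)$)
$n{\left(3 \right)} - 151 \left(\left(-6\right) \left(-2\right) + 2\right) = 3 \left(5 + 3^{2}\right) - 151 \left(\left(-6\right) \left(-2\right) + 2\right) = 3 \left(5 + 9\right) - 151 \left(12 + 2\right) = 3 \cdot 14 - 2114 = 42 - 2114 = -2072$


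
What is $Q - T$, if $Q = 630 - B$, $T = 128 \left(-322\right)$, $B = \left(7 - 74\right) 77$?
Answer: $47005$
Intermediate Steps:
$B = -5159$ ($B = \left(-67\right) 77 = -5159$)
$T = -41216$
$Q = 5789$ ($Q = 630 - -5159 = 630 + 5159 = 5789$)
$Q - T = 5789 - -41216 = 5789 + 41216 = 47005$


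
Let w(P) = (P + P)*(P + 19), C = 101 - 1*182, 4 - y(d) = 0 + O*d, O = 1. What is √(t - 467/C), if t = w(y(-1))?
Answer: √19907/9 ≈ 15.677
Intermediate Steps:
y(d) = 4 - d (y(d) = 4 - (0 + 1*d) = 4 - (0 + d) = 4 - d)
C = -81 (C = 101 - 182 = -81)
w(P) = 2*P*(19 + P) (w(P) = (2*P)*(19 + P) = 2*P*(19 + P))
t = 240 (t = 2*(4 - 1*(-1))*(19 + (4 - 1*(-1))) = 2*(4 + 1)*(19 + (4 + 1)) = 2*5*(19 + 5) = 2*5*24 = 240)
√(t - 467/C) = √(240 - 467/(-81)) = √(240 - 467*(-1/81)) = √(240 + 467/81) = √(19907/81) = √19907/9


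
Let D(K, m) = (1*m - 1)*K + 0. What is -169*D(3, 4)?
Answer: -1521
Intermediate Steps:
D(K, m) = K*(-1 + m) (D(K, m) = (m - 1)*K + 0 = (-1 + m)*K + 0 = K*(-1 + m) + 0 = K*(-1 + m))
-169*D(3, 4) = -507*(-1 + 4) = -507*3 = -169*9 = -1521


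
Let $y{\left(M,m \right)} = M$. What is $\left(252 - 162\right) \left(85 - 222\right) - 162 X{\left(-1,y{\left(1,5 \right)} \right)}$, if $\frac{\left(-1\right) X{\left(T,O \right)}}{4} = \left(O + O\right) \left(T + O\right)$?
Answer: $-12330$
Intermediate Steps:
$X{\left(T,O \right)} = - 8 O \left(O + T\right)$ ($X{\left(T,O \right)} = - 4 \left(O + O\right) \left(T + O\right) = - 4 \cdot 2 O \left(O + T\right) = - 8 O \left(O + T\right)$)
$\left(252 - 162\right) \left(85 - 222\right) - 162 X{\left(-1,y{\left(1,5 \right)} \right)} = \left(252 - 162\right) \left(85 - 222\right) - 162 \left(\left(-8\right) 1 \left(1 - 1\right)\right) = 90 \left(-137\right) - 162 \left(\left(-8\right) 1 \cdot 0\right) = -12330 - 0 = -12330 + 0 = -12330$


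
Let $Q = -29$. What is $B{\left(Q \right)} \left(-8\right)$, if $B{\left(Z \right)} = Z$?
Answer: $232$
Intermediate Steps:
$B{\left(Q \right)} \left(-8\right) = \left(-29\right) \left(-8\right) = 232$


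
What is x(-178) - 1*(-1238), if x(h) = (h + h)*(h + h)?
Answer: 127974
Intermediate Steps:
x(h) = 4*h² (x(h) = (2*h)*(2*h) = 4*h²)
x(-178) - 1*(-1238) = 4*(-178)² - 1*(-1238) = 4*31684 + 1238 = 126736 + 1238 = 127974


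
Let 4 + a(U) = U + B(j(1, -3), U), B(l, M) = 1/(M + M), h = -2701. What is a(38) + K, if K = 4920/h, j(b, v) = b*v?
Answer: 6608165/205276 ≈ 32.192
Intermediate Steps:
K = -4920/2701 (K = 4920/(-2701) = 4920*(-1/2701) = -4920/2701 ≈ -1.8215)
B(l, M) = 1/(2*M)
a(U) = -4 + U + 1/(2*U) (a(U) = -4 + (U + 1/(2*U)) = -4 + U + 1/(2*U))
a(38) + K = (-4 + 38 + (½)/38) - 4920/2701 = (-4 + 38 + (½)*(1/38)) - 4920/2701 = (-4 + 38 + 1/76) - 4920/2701 = 2585/76 - 4920/2701 = 6608165/205276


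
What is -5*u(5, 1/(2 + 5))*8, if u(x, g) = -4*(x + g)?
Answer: 5760/7 ≈ 822.86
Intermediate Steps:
u(x, g) = -4*g - 4*x (u(x, g) = -4*(g + x) = -4*g - 4*x)
-5*u(5, 1/(2 + 5))*8 = -5*(-4/(2 + 5) - 4*5)*8 = -5*(-4/7 - 20)*8 = -5*(-144/7)*8 = (720/7)*8 = 5760/7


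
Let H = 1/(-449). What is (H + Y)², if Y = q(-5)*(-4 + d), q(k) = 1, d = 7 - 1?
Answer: 804609/201601 ≈ 3.9911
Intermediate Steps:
H = -1/449 ≈ -0.0022272
d = 6
Y = 2 (Y = 1*(-4 + 6) = 1*2 = 2)
(H + Y)² = (-1/449 + 2)² = (897/449)² = 804609/201601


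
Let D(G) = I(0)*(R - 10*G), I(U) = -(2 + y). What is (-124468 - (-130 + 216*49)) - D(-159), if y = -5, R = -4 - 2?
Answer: -139674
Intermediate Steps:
R = -6
I(U) = 3 (I(U) = -(2 - 5) = -1*(-3) = 3)
D(G) = -18 - 30*G (D(G) = 3*(-6 - 10*G) = -18 - 30*G)
(-124468 - (-130 + 216*49)) - D(-159) = (-124468 - (-130 + 216*49)) - (-18 - 30*(-159)) = (-124468 - (-130 + 10584)) - (-18 + 4770) = (-124468 - 1*10454) - 1*4752 = (-124468 - 10454) - 4752 = -134922 - 4752 = -139674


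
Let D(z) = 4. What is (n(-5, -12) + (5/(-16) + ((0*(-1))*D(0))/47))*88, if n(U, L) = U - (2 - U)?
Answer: -2167/2 ≈ -1083.5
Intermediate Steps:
n(U, L) = -2 + 2*U (n(U, L) = U + (-2 + U) = -2 + 2*U)
(n(-5, -12) + (5/(-16) + ((0*(-1))*D(0))/47))*88 = ((-2 + 2*(-5)) + (5/(-16) + ((0*(-1))*4)/47))*88 = ((-2 - 10) + (5*(-1/16) + (0*4)*(1/47)))*88 = (-12 + (-5/16 + 0*(1/47)))*88 = (-12 + (-5/16 + 0))*88 = (-12 - 5/16)*88 = -197/16*88 = -2167/2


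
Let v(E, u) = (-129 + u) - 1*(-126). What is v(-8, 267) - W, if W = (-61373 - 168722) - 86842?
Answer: 317201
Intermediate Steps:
v(E, u) = -3 + u (v(E, u) = (-129 + u) + 126 = -3 + u)
W = -316937 (W = -230095 - 86842 = -316937)
v(-8, 267) - W = (-3 + 267) - 1*(-316937) = 264 + 316937 = 317201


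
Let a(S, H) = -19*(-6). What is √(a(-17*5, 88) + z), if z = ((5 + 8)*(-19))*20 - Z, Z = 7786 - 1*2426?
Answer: I*√10186 ≈ 100.93*I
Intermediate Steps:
a(S, H) = 114
Z = 5360 (Z = 7786 - 2426 = 5360)
z = -10300 (z = ((5 + 8)*(-19))*20 - 1*5360 = (13*(-19))*20 - 5360 = -247*20 - 5360 = -4940 - 5360 = -10300)
√(a(-17*5, 88) + z) = √(114 - 10300) = √(-10186) = I*√10186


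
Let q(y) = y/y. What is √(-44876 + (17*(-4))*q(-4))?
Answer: 212*I ≈ 212.0*I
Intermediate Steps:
q(y) = 1
√(-44876 + (17*(-4))*q(-4)) = √(-44876 + (17*(-4))*1) = √(-44876 - 68*1) = √(-44876 - 68) = √(-44944) = 212*I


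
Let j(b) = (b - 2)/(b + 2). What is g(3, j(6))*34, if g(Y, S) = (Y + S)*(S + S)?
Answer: 119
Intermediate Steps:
j(b) = (-2 + b)/(2 + b)
g(Y, S) = 2*S*(S + Y) (g(Y, S) = (S + Y)*(2*S) = 2*S*(S + Y))
g(3, j(6))*34 = (2*((-2 + 6)/(2 + 6))*((-2 + 6)/(2 + 6) + 3))*34 = (2*(4/8)*(4/8 + 3))*34 = (2*((⅛)*4)*((⅛)*4 + 3))*34 = (2*(½)*(½ + 3))*34 = (2*(½)*(7/2))*34 = (7/2)*34 = 119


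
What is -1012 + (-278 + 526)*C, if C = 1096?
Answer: 270796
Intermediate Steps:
-1012 + (-278 + 526)*C = -1012 + (-278 + 526)*1096 = -1012 + 248*1096 = -1012 + 271808 = 270796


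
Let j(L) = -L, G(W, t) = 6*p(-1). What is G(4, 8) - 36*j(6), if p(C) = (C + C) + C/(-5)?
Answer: 1026/5 ≈ 205.20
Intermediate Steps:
p(C) = 9*C/5 (p(C) = 2*C + C*(-⅕) = 2*C - C/5 = 9*C/5)
G(W, t) = -54/5 (G(W, t) = 6*((9/5)*(-1)) = 6*(-9/5) = -54/5)
G(4, 8) - 36*j(6) = -54/5 - (-36)*6 = -54/5 - 36*(-6) = -54/5 + 216 = 1026/5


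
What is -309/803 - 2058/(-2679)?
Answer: 274921/717079 ≈ 0.38339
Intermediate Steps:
-309/803 - 2058/(-2679) = -309*1/803 - 2058*(-1/2679) = -309/803 + 686/893 = 274921/717079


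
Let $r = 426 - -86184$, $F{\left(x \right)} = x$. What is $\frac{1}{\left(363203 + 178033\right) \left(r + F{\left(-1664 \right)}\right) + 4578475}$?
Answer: $\frac{1}{45980411731} \approx 2.1748 \cdot 10^{-11}$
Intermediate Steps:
$r = 86610$ ($r = 426 + 86184 = 86610$)
$\frac{1}{\left(363203 + 178033\right) \left(r + F{\left(-1664 \right)}\right) + 4578475} = \frac{1}{\left(363203 + 178033\right) \left(86610 - 1664\right) + 4578475} = \frac{1}{541236 \cdot 84946 + 4578475} = \frac{1}{45975833256 + 4578475} = \frac{1}{45980411731}$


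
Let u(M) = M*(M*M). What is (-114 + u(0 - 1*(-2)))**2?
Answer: 11236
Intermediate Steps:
u(M) = M**3 (u(M) = M*M**2 = M**3)
(-114 + u(0 - 1*(-2)))**2 = (-114 + (0 - 1*(-2))**3)**2 = (-114 + (0 + 2)**3)**2 = (-114 + 2**3)**2 = (-114 + 8)**2 = (-106)**2 = 11236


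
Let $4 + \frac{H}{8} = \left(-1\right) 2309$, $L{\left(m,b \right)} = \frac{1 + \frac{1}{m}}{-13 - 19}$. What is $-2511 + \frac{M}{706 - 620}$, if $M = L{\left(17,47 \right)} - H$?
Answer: $- \frac{53704233}{23392} \approx -2295.8$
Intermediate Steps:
$L{\left(m,b \right)} = - \frac{1}{32} - \frac{1}{32 m}$ ($L{\left(m,b \right)} = \frac{1 + \frac{1}{m}}{-32} = \left(1 + \frac{1}{m}\right) \left(- \frac{1}{32}\right) = - \frac{1}{32} - \frac{1}{32 m}$)
$H = -18504$ ($H = -32 + 8 \left(\left(-1\right) 2309\right) = -32 + 8 \left(-2309\right) = -32 - 18472 = -18504$)
$M = \frac{5033079}{272}$ ($M = \frac{-1 - 17}{32 \cdot 17} - -18504 = \frac{1}{32} \cdot \frac{1}{17} \left(-1 - 17\right) + 18504 = \frac{1}{32} \cdot \frac{1}{17} \left(-18\right) + 18504 = - \frac{9}{272} + 18504 = \frac{5033079}{272} \approx 18504.0$)
$-2511 + \frac{M}{706 - 620} = -2511 + \frac{5033079}{272 \left(706 - 620\right)} = -2511 + \frac{5033079}{272 \cdot 86} = -2511 + \frac{5033079}{272} \cdot \frac{1}{86} = -2511 + \frac{5033079}{23392} = - \frac{53704233}{23392}$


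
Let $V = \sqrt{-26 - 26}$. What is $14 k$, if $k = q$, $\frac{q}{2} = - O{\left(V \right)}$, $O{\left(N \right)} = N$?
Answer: $- 56 i \sqrt{13} \approx - 201.91 i$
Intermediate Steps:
$V = 2 i \sqrt{13}$ ($V = \sqrt{-52} = 2 i \sqrt{13} \approx 7.2111 i$)
$q = - 4 i \sqrt{13}$ ($q = 2 \left(- 2 i \sqrt{13}\right) = - 4 i \sqrt{13} \approx - 14.422 i$)
$k = - 4 i \sqrt{13} \approx - 14.422 i$
$14 k = 14 \left(- 4 i \sqrt{13}\right) = - 56 i \sqrt{13}$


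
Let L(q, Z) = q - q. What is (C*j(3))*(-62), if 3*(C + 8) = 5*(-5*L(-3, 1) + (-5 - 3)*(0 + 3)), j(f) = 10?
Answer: 29760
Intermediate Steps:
L(q, Z) = 0
C = -48 (C = -8 + (5*(-5*0 + (-5 - 3)*(0 + 3)))/3 = -8 + (5*(0 - 8*3))/3 = -8 + (5*(0 - 24))/3 = -8 + (5*(-24))/3 = -8 + (⅓)*(-120) = -8 - 40 = -48)
(C*j(3))*(-62) = -48*10*(-62) = -480*(-62) = 29760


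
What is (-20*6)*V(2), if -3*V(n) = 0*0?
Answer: 0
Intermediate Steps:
V(n) = 0 (V(n) = -0*0 = -⅓*0 = 0)
(-20*6)*V(2) = -20*6*0 = -120*0 = 0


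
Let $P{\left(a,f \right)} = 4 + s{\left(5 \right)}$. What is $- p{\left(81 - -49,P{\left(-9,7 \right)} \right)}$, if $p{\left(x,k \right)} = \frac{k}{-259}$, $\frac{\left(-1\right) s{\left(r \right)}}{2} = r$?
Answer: $- \frac{6}{259} \approx -0.023166$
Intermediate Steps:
$s{\left(r \right)} = - 2 r$
$P{\left(a,f \right)} = -6$ ($P{\left(a,f \right)} = 4 - 10 = -6$)
$p{\left(x,k \right)} = - \frac{k}{259}$ ($p{\left(x,k \right)} = k \left(- \frac{1}{259}\right) = - \frac{k}{259}$)
$- p{\left(81 - -49,P{\left(-9,7 \right)} \right)} = - \frac{\left(-1\right) \left(-6\right)}{259} = \left(-1\right) \frac{6}{259} = - \frac{6}{259}$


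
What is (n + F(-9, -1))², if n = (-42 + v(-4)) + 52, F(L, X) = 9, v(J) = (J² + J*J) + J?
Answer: 2209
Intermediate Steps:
v(J) = J + 2*J² (v(J) = (J² + J²) + J = 2*J² + J = J + 2*J²)
n = 38 (n = (-42 - 4*(1 + 2*(-4))) + 52 = (-42 - 4*(1 - 8)) + 52 = (-42 - 4*(-7)) + 52 = (-42 + 28) + 52 = -14 + 52 = 38)
(n + F(-9, -1))² = (38 + 9)² = 47² = 2209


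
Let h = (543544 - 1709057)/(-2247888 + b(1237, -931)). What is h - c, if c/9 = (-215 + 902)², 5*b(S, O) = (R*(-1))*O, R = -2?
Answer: -47749908745177/11241302 ≈ -4.2477e+6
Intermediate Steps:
b(S, O) = 2*O/5 (b(S, O) = ((-2*(-1))*O)/5 = (2*O)/5 = 2*O/5)
h = 5827565/11241302 (h = (543544 - 1709057)/(-2247888 + (⅖)*(-931)) = -1165513/(-2247888 - 1862/5) = -1165513/(-11241302/5) = -1165513*(-5/11241302) = 5827565/11241302 ≈ 0.51841)
c = 4247721 (c = 9*(-215 + 902)² = 9*687² = 9*471969 = 4247721)
h - c = 5827565/11241302 - 1*4247721 = 5827565/11241302 - 4247721 = -47749908745177/11241302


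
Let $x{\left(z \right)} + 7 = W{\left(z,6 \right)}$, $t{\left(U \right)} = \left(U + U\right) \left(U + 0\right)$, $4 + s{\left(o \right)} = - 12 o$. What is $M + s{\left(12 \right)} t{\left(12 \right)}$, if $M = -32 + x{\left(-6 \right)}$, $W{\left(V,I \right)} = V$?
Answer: $-42669$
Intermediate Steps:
$s{\left(o \right)} = -4 - 12 o$
$t{\left(U \right)} = 2 U^{2}$ ($t{\left(U \right)} = 2 U U = 2 U^{2}$)
$x{\left(z \right)} = -7 + z$
$M = -45$ ($M = -32 - 13 = -45$)
$M + s{\left(12 \right)} t{\left(12 \right)} = -45 + \left(-4 - 144\right) 2 \cdot 12^{2} = -45 + \left(-4 - 144\right) 2 \cdot 144 = -45 - 42624 = -42669$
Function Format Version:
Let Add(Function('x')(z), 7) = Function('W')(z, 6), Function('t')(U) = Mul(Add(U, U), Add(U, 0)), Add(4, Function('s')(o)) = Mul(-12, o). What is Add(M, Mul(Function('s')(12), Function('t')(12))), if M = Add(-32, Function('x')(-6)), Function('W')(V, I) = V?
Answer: -42669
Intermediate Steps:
Function('s')(o) = Add(-4, Mul(-12, o))
Function('t')(U) = Mul(2, Pow(U, 2)) (Function('t')(U) = Mul(Mul(2, U), U) = Mul(2, Pow(U, 2)))
Function('x')(z) = Add(-7, z)
M = -45 (M = Add(-32, Add(-7, -6)) = Add(-32, -13) = -45)
Add(M, Mul(Function('s')(12), Function('t')(12))) = Add(-45, Mul(Add(-4, Mul(-12, 12)), Mul(2, Pow(12, 2)))) = Add(-45, Mul(Add(-4, -144), Mul(2, 144))) = Add(-45, Mul(-148, 288)) = Add(-45, -42624) = -42669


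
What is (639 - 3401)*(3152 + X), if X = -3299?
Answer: 406014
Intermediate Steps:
(639 - 3401)*(3152 + X) = (639 - 3401)*(3152 - 3299) = -2762*(-147) = 406014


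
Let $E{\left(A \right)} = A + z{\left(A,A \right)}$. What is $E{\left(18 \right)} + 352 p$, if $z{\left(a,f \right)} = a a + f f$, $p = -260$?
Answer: $-90854$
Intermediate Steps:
$z{\left(a,f \right)} = a^{2} + f^{2}$
$E{\left(A \right)} = A + 2 A^{2}$ ($E{\left(A \right)} = A + \left(A^{2} + A^{2}\right) = A + 2 A^{2}$)
$E{\left(18 \right)} + 352 p = 18 \left(1 + 2 \cdot 18\right) + 352 \left(-260\right) = 18 \left(1 + 36\right) - 91520 = 18 \cdot 37 - 91520 = 666 - 91520 = -90854$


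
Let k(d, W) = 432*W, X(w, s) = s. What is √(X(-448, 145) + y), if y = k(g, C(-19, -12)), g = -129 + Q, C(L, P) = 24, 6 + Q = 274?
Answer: √10513 ≈ 102.53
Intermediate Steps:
Q = 268 (Q = -6 + 274 = 268)
g = 139 (g = -129 + 268 = 139)
y = 10368 (y = 432*24 = 10368)
√(X(-448, 145) + y) = √(145 + 10368) = √10513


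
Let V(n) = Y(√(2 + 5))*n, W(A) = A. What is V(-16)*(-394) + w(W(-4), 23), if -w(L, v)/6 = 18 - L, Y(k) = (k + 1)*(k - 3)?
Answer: 25084 - 12608*√7 ≈ -8273.6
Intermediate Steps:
Y(k) = (1 + k)*(-3 + k)
w(L, v) = -108 + 6*L (w(L, v) = -6*(18 - L) = -108 + 6*L)
V(n) = n*(4 - 2*√7) (V(n) = (-3 + (√(2 + 5))² - 2*√(2 + 5))*n = (-3 + (√7)² - 2*√7)*n = (-3 + 7 - 2*√7)*n = (4 - 2*√7)*n = n*(4 - 2*√7))
V(-16)*(-394) + w(W(-4), 23) = (2*(-16)*(2 - √7))*(-394) + (-108 + 6*(-4)) = (-64 + 32*√7)*(-394) + (-108 - 24) = (25216 - 12608*√7) - 132 = 25084 - 12608*√7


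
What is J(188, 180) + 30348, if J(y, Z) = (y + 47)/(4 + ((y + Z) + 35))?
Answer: 12351871/407 ≈ 30349.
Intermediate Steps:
J(y, Z) = (47 + y)/(39 + Z + y) (J(y, Z) = (47 + y)/(4 + ((Z + y) + 35)) = (47 + y)/(4 + (35 + Z + y)) = (47 + y)/(39 + Z + y))
J(188, 180) + 30348 = (47 + 188)/(39 + 180 + 188) + 30348 = 235/407 + 30348 = 12351871/407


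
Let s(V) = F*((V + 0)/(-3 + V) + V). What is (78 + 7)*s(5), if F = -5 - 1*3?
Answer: -5100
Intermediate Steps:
F = -8 (F = -5 - 3 = -8)
s(V) = -8*V - 8*V/(-3 + V) (s(V) = -8*((V + 0)/(-3 + V) + V) = -8*(V/(-3 + V) + V) = -8*(V + V/(-3 + V)) = -8*V - 8*V/(-3 + V))
(78 + 7)*s(5) = (78 + 7)*(8*5*(2 - 1*5)/(-3 + 5)) = 85*(8*5*(2 - 5)/2) = 85*(8*5*(1/2)*(-3)) = 85*(-60) = -5100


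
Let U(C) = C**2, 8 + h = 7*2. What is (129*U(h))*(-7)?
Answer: -32508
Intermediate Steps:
h = 6 (h = -8 + 7*2 = -8 + 14 = 6)
(129*U(h))*(-7) = (129*6**2)*(-7) = (129*36)*(-7) = 4644*(-7) = -32508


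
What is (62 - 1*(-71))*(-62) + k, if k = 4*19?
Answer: -8170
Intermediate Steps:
k = 76
(62 - 1*(-71))*(-62) + k = (62 - 1*(-71))*(-62) + 76 = (62 + 71)*(-62) + 76 = 133*(-62) + 76 = -8246 + 76 = -8170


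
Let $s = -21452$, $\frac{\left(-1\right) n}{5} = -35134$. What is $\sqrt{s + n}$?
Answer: $\sqrt{154218} \approx 392.71$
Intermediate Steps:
$n = 175670$ ($n = \left(-5\right) \left(-35134\right) = 175670$)
$\sqrt{s + n} = \sqrt{-21452 + 175670} = \sqrt{154218}$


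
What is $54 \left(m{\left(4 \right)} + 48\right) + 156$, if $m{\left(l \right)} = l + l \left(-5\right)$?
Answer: $1884$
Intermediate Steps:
$m{\left(l \right)} = - 4 l$ ($m{\left(l \right)} = l - 5 l = - 4 l$)
$54 \left(m{\left(4 \right)} + 48\right) + 156 = 54 \left(\left(-4\right) 4 + 48\right) + 156 = 54 \left(-16 + 48\right) + 156 = 54 \cdot 32 + 156 = 1728 + 156 = 1884$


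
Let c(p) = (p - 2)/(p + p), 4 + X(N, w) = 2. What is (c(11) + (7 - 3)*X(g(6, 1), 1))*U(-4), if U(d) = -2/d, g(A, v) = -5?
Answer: -167/44 ≈ -3.7955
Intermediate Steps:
X(N, w) = -2 (X(N, w) = -4 + 2 = -2)
c(p) = (-2 + p)/(2*p) (c(p) = (-2 + p)/((2*p)) = (-2 + p)*(1/(2*p)) = (-2 + p)/(2*p))
(c(11) + (7 - 3)*X(g(6, 1), 1))*U(-4) = ((½)*(-2 + 11)/11 + (7 - 3)*(-2))*(-2/(-4)) = ((½)*(1/11)*9 + 4*(-2))*(-2*(-¼)) = (9/22 - 8)*(½) = -167/22*½ = -167/44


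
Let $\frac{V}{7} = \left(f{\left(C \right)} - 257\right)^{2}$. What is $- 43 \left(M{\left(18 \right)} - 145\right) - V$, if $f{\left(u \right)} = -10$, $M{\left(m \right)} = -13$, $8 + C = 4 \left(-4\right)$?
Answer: $-492229$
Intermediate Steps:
$C = -24$ ($C = -8 + 4 \left(-4\right) = -8 - 16 = -24$)
$V = 499023$ ($V = 7 \left(-10 - 257\right)^{2} = 7 \left(-267\right)^{2} = 7 \cdot 71289 = 499023$)
$- 43 \left(M{\left(18 \right)} - 145\right) - V = - 43 \left(-13 - 145\right) - 499023 = \left(-43\right) \left(-158\right) - 499023 = 6794 - 499023 = -492229$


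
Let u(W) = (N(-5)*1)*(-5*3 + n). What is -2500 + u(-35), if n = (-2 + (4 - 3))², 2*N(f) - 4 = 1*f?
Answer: -2493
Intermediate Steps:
N(f) = 2 + f/2 (N(f) = 2 + (1*f)/2 = 2 + f/2)
n = 1 (n = (-2 + 1)² = (-1)² = 1)
u(W) = 7 (u(W) = ((2 + (½)*(-5))*1)*(-5*3 + 1) = ((2 - 5/2)*1)*(-15 + 1) = -½*1*(-14) = -½*(-14) = 7)
-2500 + u(-35) = -2500 + 7 = -2493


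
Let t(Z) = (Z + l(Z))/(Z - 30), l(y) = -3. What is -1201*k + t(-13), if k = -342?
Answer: 17661922/43 ≈ 4.1074e+5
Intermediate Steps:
t(Z) = (-3 + Z)/(-30 + Z) (t(Z) = (Z - 3)/(Z - 30) = (-3 + Z)/(-30 + Z))
-1201*k + t(-13) = -1201*(-342) + (-3 - 13)/(-30 - 13) = 410742 - 16/(-43) = 410742 - 1/43*(-16) = 410742 + 16/43 = 17661922/43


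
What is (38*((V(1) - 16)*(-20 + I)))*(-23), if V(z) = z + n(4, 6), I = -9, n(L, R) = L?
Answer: -278806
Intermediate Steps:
V(z) = 4 + z (V(z) = z + 4 = 4 + z)
(38*((V(1) - 16)*(-20 + I)))*(-23) = (38*(((4 + 1) - 16)*(-20 - 9)))*(-23) = (38*((5 - 16)*(-29)))*(-23) = (38*(-11*(-29)))*(-23) = (38*319)*(-23) = 12122*(-23) = -278806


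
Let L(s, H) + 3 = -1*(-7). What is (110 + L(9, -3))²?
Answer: 12996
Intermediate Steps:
L(s, H) = 4 (L(s, H) = -3 - 1*(-7) = -3 + 7 = 4)
(110 + L(9, -3))² = (110 + 4)² = 114² = 12996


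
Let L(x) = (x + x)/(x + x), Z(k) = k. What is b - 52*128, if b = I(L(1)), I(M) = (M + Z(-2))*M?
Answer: -6657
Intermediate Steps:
L(x) = 1 (L(x) = (2*x)/((2*x)) = (2*x)*(1/(2*x)) = 1)
I(M) = M*(-2 + M) (I(M) = (M - 2)*M = (-2 + M)*M = M*(-2 + M))
b = -1 (b = 1*(-2 + 1) = 1*(-1) = -1)
b - 52*128 = -1 - 52*128 = -1 - 6656 = -6657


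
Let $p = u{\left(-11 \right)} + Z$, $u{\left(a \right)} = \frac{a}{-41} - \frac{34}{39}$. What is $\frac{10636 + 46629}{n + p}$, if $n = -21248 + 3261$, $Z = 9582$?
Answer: $- \frac{18313347}{2688112} \approx -6.8127$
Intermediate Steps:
$u{\left(a \right)} = - \frac{34}{39} - \frac{a}{41}$ ($u{\left(a \right)} = a \left(- \frac{1}{41}\right) - \frac{34}{39} = - \frac{a}{41} - \frac{34}{39} = - \frac{34}{39} - \frac{a}{41}$)
$n = -17987$
$p = \frac{15320653}{1599}$ ($p = \left(- \frac{34}{39} - - \frac{11}{41}\right) + 9582 = \left(- \frac{34}{39} + \frac{11}{41}\right) + 9582 = - \frac{965}{1599} + 9582 = \frac{15320653}{1599} \approx 9581.4$)
$\frac{10636 + 46629}{n + p} = \frac{10636 + 46629}{-17987 + \frac{15320653}{1599}} = \frac{57265}{- \frac{13440560}{1599}} = 57265 \left(- \frac{1599}{13440560}\right) = - \frac{18313347}{2688112}$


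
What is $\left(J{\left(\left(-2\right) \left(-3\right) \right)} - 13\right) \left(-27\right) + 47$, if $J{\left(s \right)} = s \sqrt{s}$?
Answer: $398 - 162 \sqrt{6} \approx 1.1827$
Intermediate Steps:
$J{\left(s \right)} = s^{\frac{3}{2}}$
$\left(J{\left(\left(-2\right) \left(-3\right) \right)} - 13\right) \left(-27\right) + 47 = \left(\left(\left(-2\right) \left(-3\right)\right)^{\frac{3}{2}} - 13\right) \left(-27\right) + 47 = \left(6^{\frac{3}{2}} - 13\right) \left(-27\right) + 47 = \left(6 \sqrt{6} - 13\right) \left(-27\right) + 47 = \left(-13 + 6 \sqrt{6}\right) \left(-27\right) + 47 = \left(351 - 162 \sqrt{6}\right) + 47 = 398 - 162 \sqrt{6}$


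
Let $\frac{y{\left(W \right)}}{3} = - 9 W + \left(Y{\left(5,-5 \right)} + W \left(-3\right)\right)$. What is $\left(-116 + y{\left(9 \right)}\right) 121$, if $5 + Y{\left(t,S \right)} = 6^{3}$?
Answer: $23353$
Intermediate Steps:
$Y{\left(t,S \right)} = 211$ ($Y{\left(t,S \right)} = -5 + 6^{3} = -5 + 216 = 211$)
$y{\left(W \right)} = 633 - 36 W$ ($y{\left(W \right)} = 3 \left(- 9 W + \left(211 + W \left(-3\right)\right)\right) = 3 \left(- 9 W - \left(-211 + 3 W\right)\right) = 3 \left(211 - 12 W\right) = 633 - 36 W$)
$\left(-116 + y{\left(9 \right)}\right) 121 = \left(-116 + \left(633 - 324\right)\right) 121 = \left(-116 + 309\right) 121 = 193 \cdot 121 = 23353$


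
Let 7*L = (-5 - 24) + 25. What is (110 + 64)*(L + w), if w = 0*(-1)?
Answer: -696/7 ≈ -99.429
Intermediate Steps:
L = -4/7 (L = ((-5 - 24) + 25)/7 = (-29 + 25)/7 = (⅐)*(-4) = -4/7 ≈ -0.57143)
w = 0
(110 + 64)*(L + w) = (110 + 64)*(-4/7 + 0) = 174*(-4/7) = -696/7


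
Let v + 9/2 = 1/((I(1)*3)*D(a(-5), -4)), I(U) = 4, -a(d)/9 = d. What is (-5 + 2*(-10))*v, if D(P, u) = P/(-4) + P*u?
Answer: 103285/918 ≈ 112.51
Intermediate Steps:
a(d) = -9*d
D(P, u) = -P/4 + P*u
v = -20657/4590 (v = -9/2 + 1/((4*3)*((-9*(-5))*(-¼ - 4))) = -9/2 + 1/(12*(45*(-17/4))) = -9/2 + 1/(12*(-765/4)) = -9/2 + 1/(-2295) = -9/2 - 1/2295 = -20657/4590 ≈ -4.5004)
(-5 + 2*(-10))*v = (-5 + 2*(-10))*(-20657/4590) = (-5 - 20)*(-20657/4590) = -25*(-20657/4590) = 103285/918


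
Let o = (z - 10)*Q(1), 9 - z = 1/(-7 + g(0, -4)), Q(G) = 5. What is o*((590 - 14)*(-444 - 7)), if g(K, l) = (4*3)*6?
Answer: 17145216/13 ≈ 1.3189e+6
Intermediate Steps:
g(K, l) = 72 (g(K, l) = 12*6 = 72)
z = 584/65 (z = 9 - 1/(-7 + 72) = 9 - 1/65 = 584/65 ≈ 8.9846)
o = -66/13 (o = (584/65 - 10)*5 = -66/65*5 = -66/13 ≈ -5.0769)
o*((590 - 14)*(-444 - 7)) = -66*(590 - 14)*(-444 - 7)/13 = -38016*(-451)/13 = -66/13*(-259776) = 17145216/13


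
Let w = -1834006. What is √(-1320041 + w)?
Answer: 13*I*√18663 ≈ 1776.0*I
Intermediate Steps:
√(-1320041 + w) = √(-1320041 - 1834006) = √(-3154047) = 13*I*√18663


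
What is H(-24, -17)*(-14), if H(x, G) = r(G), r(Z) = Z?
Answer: 238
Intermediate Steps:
H(x, G) = G
H(-24, -17)*(-14) = -17*(-14) = 238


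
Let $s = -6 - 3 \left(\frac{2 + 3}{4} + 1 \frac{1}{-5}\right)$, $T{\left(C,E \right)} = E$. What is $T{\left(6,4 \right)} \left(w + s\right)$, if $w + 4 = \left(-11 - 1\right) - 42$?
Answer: $- \frac{1343}{5} \approx -268.6$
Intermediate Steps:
$s = - \frac{183}{20}$ ($s = -6 - 3 \left(5 \cdot \frac{1}{4} + 1 \left(- \frac{1}{5}\right)\right) = -6 - 3 \left(\frac{5}{4} - \frac{1}{5}\right) = -6 - \frac{63}{20} = - \frac{183}{20} \approx -9.15$)
$w = -58$ ($w = -4 - 54 = -58$)
$T{\left(6,4 \right)} \left(w + s\right) = 4 \left(-58 - \frac{183}{20}\right) = 4 \left(- \frac{1343}{20}\right) = - \frac{1343}{5}$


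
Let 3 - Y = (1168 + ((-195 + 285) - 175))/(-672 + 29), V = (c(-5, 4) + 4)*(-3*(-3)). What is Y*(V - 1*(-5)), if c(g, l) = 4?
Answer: 231924/643 ≈ 360.69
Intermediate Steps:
V = 72 (V = (4 + 4)*(-3*(-3)) = 8*9 = 72)
Y = 3012/643 (Y = 3 - (1168 + ((-195 + 285) - 175))/(-672 + 29) = 3 - (1168 + (90 - 175))/(-643) = 3 - (1168 - 85)*(-1)/643 = 3 - 1083*(-1)/643 = 3 - 1*(-1083/643) = 3 + 1083/643 = 3012/643 ≈ 4.6843)
Y*(V - 1*(-5)) = 3012*(72 - 1*(-5))/643 = 3012*(72 + 5)/643 = (3012/643)*77 = 231924/643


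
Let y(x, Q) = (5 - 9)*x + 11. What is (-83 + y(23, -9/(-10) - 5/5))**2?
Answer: 26896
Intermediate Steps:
y(x, Q) = 11 - 4*x (y(x, Q) = -4*x + 11 = 11 - 4*x)
(-83 + y(23, -9/(-10) - 5/5))**2 = (-83 + (11 - 4*23))**2 = (-83 + (11 - 92))**2 = (-83 - 81)**2 = (-164)**2 = 26896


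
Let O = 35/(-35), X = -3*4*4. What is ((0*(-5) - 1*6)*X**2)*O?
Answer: 13824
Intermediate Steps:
X = -48 (X = -12*4 = -48)
O = -1 (O = 35*(-1/35) = -1)
((0*(-5) - 1*6)*X**2)*O = ((0*(-5) - 1*6)*(-48)**2)*(-1) = ((0 - 6)*2304)*(-1) = -6*2304*(-1) = -13824*(-1) = 13824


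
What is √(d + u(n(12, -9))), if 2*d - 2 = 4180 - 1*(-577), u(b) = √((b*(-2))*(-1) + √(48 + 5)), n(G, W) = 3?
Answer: √(9518 + 4*√(6 + √53))/2 ≈ 48.817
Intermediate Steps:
u(b) = √(√53 + 2*b) (u(b) = √(-2*b*(-1) + √53) = √(2*b + √53) = √(√53 + 2*b))
d = 4759/2 (d = 1 + (4180 - 1*(-577))/2 = 1 + (4180 + 577)/2 = 1 + (½)*4757 = 1 + 4757/2 = 4759/2 ≈ 2379.5)
√(d + u(n(12, -9))) = √(4759/2 + √(√53 + 2*3)) = √(4759/2 + √(√53 + 6)) = √(4759/2 + √(6 + √53))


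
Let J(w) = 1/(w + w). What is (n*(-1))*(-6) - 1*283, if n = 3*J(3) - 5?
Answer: -310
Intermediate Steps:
J(w) = 1/(2*w)
n = -9/2 (n = 3*((1/2)/3) - 5 = 3*((1/2)*(1/3)) - 5 = 3*(1/6) - 5 = 1/2 - 5 = -9/2 ≈ -4.5000)
(n*(-1))*(-6) - 1*283 = -9/2*(-1)*(-6) - 1*283 = (9/2)*(-6) - 283 = -27 - 283 = -310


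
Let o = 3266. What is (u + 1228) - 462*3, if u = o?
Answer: 3108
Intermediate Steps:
u = 3266
(u + 1228) - 462*3 = (3266 + 1228) - 462*3 = 4494 - 1386 = 3108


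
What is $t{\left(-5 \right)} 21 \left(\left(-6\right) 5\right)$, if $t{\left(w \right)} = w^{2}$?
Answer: $-15750$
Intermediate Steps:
$t{\left(-5 \right)} 21 \left(\left(-6\right) 5\right) = \left(-5\right)^{2} \cdot 21 \left(\left(-6\right) 5\right) = 25 \cdot 21 \left(-30\right) = 525 \left(-30\right) = -15750$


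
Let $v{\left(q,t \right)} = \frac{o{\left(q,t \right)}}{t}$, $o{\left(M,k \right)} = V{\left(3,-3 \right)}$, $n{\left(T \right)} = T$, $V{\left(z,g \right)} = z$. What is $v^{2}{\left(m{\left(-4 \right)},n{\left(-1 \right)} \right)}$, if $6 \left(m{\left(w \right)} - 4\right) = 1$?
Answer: $9$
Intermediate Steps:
$o{\left(M,k \right)} = 3$
$m{\left(w \right)} = \frac{25}{6}$ ($m{\left(w \right)} = 4 + \frac{1}{6} \cdot 1 = 4 + \frac{1}{6} = \frac{25}{6}$)
$v{\left(q,t \right)} = \frac{3}{t}$
$v^{2}{\left(m{\left(-4 \right)},n{\left(-1 \right)} \right)} = \left(\frac{3}{-1}\right)^{2} = \left(3 \left(-1\right)\right)^{2} = \left(-3\right)^{2} = 9$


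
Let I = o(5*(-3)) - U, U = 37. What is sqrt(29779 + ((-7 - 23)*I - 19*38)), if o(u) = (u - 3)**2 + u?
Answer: sqrt(20897) ≈ 144.56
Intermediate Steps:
o(u) = u + (-3 + u)**2 (o(u) = (-3 + u)**2 + u = u + (-3 + u)**2)
I = 272 (I = (5*(-3) + (-3 + 5*(-3))**2) - 1*37 = (-15 + (-3 - 15)**2) - 37 = (-15 + (-18)**2) - 37 = (-15 + 324) - 37 = 309 - 37 = 272)
sqrt(29779 + ((-7 - 23)*I - 19*38)) = sqrt(29779 + ((-7 - 23)*272 - 19*38)) = sqrt(29779 + (-30*272 - 1*722)) = sqrt(29779 + (-8160 - 722)) = sqrt(29779 - 8882) = sqrt(20897)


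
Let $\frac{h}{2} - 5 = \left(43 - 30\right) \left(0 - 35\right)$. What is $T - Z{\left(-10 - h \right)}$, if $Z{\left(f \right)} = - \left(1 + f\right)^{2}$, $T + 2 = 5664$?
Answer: $799543$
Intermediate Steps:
$T = 5662$ ($T = -2 + 5664 = 5662$)
$h = -900$ ($h = 10 + 2 \left(43 - 30\right) \left(0 - 35\right) = 10 + 2 \cdot 13 \left(-35\right) = 10 + 2 \left(-455\right) = 10 - 910 = -900$)
$T - Z{\left(-10 - h \right)} = 5662 - - \left(1 - -890\right)^{2} = 5662 - - \left(1 + \left(-10 + 900\right)\right)^{2} = 5662 - - \left(1 + 890\right)^{2} = 5662 - - 891^{2} = 5662 - \left(-1\right) 793881 = 5662 - -793881 = 5662 + 793881 = 799543$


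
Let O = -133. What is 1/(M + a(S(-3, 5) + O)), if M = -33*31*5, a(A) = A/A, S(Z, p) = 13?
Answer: -1/5114 ≈ -0.00019554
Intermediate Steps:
a(A) = 1
M = -5115 (M = -1023*5 = -5115)
1/(M + a(S(-3, 5) + O)) = 1/(-5115 + 1) = 1/(-5114) = -1/5114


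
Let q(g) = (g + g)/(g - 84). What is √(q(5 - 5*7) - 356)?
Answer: I*√128326/19 ≈ 18.854*I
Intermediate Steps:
q(g) = 2*g/(-84 + g) (q(g) = (2*g)/(-84 + g) = 2*g/(-84 + g))
√(q(5 - 5*7) - 356) = √(2*(5 - 5*7)/(-84 + (5 - 5*7)) - 356) = √(2*(5 - 35)/(-84 + (5 - 35)) - 356) = √(2*(-30)/(-84 - 30) - 356) = √(2*(-30)/(-114) - 356) = √(2*(-30)*(-1/114) - 356) = √(10/19 - 356) = √(-6754/19) = I*√128326/19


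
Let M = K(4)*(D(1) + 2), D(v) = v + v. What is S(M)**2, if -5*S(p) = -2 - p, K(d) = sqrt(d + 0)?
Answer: 4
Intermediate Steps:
K(d) = sqrt(d)
D(v) = 2*v
M = 8 (M = sqrt(4)*(2*1 + 2) = 2*(2 + 2) = 2*4 = 8)
S(p) = 2/5 + p/5 (S(p) = -(-2 - p)/5 = 2/5 + p/5)
S(M)**2 = (2/5 + (1/5)*8)**2 = (2/5 + 8/5)**2 = 2**2 = 4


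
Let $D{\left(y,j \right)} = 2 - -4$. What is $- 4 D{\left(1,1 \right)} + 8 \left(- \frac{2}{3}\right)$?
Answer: $- \frac{88}{3} \approx -29.333$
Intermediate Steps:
$D{\left(y,j \right)} = 6$ ($D{\left(y,j \right)} = 2 + 4 = 6$)
$- 4 D{\left(1,1 \right)} + 8 \left(- \frac{2}{3}\right) = \left(-4\right) 6 + 8 \left(- \frac{2}{3}\right) = -24 + 8 \left(\left(-2\right) \frac{1}{3}\right) = -24 + 8 \left(- \frac{2}{3}\right) = -24 - \frac{16}{3} = - \frac{88}{3}$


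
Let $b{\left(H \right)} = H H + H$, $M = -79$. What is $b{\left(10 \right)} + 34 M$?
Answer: $-2576$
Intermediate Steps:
$b{\left(H \right)} = H + H^{2}$ ($b{\left(H \right)} = H^{2} + H = H + H^{2}$)
$b{\left(10 \right)} + 34 M = 10 \left(1 + 10\right) + 34 \left(-79\right) = 10 \cdot 11 - 2686 = 110 - 2686 = -2576$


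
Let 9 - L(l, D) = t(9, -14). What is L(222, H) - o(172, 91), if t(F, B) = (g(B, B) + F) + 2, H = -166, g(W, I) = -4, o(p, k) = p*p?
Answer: -29582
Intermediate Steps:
o(p, k) = p²
t(F, B) = -2 + F (t(F, B) = (-4 + F) + 2 = -2 + F)
L(l, D) = 2 (L(l, D) = 9 - (-2 + 9) = 9 - 1*7 = 9 - 7 = 2)
L(222, H) - o(172, 91) = 2 - 1*172² = 2 - 1*29584 = 2 - 29584 = -29582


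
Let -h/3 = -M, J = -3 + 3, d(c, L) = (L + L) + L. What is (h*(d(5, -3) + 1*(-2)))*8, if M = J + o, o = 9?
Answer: -2376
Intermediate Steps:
d(c, L) = 3*L (d(c, L) = 2*L + L = 3*L)
J = 0
M = 9 (M = 0 + 9 = 9)
h = 27 (h = -(-3)*9 = -3*(-9) = 27)
(h*(d(5, -3) + 1*(-2)))*8 = (27*(3*(-3) + 1*(-2)))*8 = (27*(-9 - 2))*8 = (27*(-11))*8 = -297*8 = -2376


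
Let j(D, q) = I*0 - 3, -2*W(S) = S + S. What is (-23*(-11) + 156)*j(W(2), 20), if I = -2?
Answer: -1227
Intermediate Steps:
W(S) = -S (W(S) = -(S + S)/2 = -S)
j(D, q) = -3 (j(D, q) = -2*0 - 3 = 0 - 3 = -3)
(-23*(-11) + 156)*j(W(2), 20) = (-23*(-11) + 156)*(-3) = (253 + 156)*(-3) = 409*(-3) = -1227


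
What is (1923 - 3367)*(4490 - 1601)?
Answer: -4171716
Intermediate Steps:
(1923 - 3367)*(4490 - 1601) = -1444*2889 = -4171716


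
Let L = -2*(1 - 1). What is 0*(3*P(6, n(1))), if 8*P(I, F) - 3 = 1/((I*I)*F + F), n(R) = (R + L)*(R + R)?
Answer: 0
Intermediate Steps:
L = 0 (L = -2*0 = 0)
n(R) = 2*R**2 (n(R) = (R + 0)*(R + R) = R*(2*R) = 2*R**2)
P(I, F) = 3/8 + 1/(8*(F + F*I**2)) (P(I, F) = 3/8 + 1/(8*((I*I)*F + F)) = 3/8 + 1/(8*(I**2*F + F)) = 3/8 + 1/(8*(F*I**2 + F)) = 3/8 + 1/(8*(F + F*I**2)))
0*(3*P(6, n(1))) = 0*(3*((1 + 3*(2*1**2) + 3*(2*1**2)*6**2)/(8*((2*1**2))*(1 + 6**2)))) = 0*(3*((1 + 3*(2*1) + 3*(2*1)*36)/(8*((2*1))*(1 + 36)))) = 0*(3*((1/8)*(1 + 3*2 + 3*2*36)/(2*37))) = 0*(3*((1/8)*(1/2)*(1/37)*(1 + 6 + 216))) = 0*(3*((1/8)*(1/2)*(1/37)*223)) = 0*(3*(223/592)) = 0*(669/592) = 0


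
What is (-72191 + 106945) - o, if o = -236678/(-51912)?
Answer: 901956485/25956 ≈ 34749.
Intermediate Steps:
o = 118339/25956 (o = -236678*(-1/51912) = 118339/25956 ≈ 4.5592)
(-72191 + 106945) - o = (-72191 + 106945) - 1*118339/25956 = 34754 - 118339/25956 = 901956485/25956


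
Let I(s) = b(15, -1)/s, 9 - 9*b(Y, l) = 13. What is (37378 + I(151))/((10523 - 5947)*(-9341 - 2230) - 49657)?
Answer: -50796698/72025033527 ≈ -0.00070526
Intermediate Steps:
b(Y, l) = -4/9 (b(Y, l) = 1 - ⅑*13 = 1 - 13/9 = -4/9)
I(s) = -4/(9*s)
(37378 + I(151))/((10523 - 5947)*(-9341 - 2230) - 49657) = (37378 - 4/9/151)/((10523 - 5947)*(-9341 - 2230) - 49657) = (37378 - 4/9*1/151)/(4576*(-11571) - 49657) = (37378 - 4/1359)/(-52948896 - 49657) = (50796698/1359)/(-52998553) = (50796698/1359)*(-1/52998553) = -50796698/72025033527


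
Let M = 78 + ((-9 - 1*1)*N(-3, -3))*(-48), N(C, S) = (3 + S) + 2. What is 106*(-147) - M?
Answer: -16620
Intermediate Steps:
N(C, S) = 5 + S
M = 1038 (M = 78 + ((-9 - 1*1)*(5 - 3))*(-48) = 78 + ((-9 - 1)*2)*(-48) = 78 - 10*2*(-48) = 78 - 20*(-48) = 78 + 960 = 1038)
106*(-147) - M = 106*(-147) - 1*1038 = -15582 - 1038 = -16620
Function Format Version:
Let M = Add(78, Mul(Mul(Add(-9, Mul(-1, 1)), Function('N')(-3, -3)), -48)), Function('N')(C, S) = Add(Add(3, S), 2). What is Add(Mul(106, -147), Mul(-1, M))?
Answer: -16620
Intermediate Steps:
Function('N')(C, S) = Add(5, S)
M = 1038 (M = Add(78, Mul(Mul(Add(-9, Mul(-1, 1)), Add(5, -3)), -48)) = Add(78, Mul(Mul(Add(-9, -1), 2), -48)) = Add(78, Mul(Mul(-10, 2), -48)) = Add(78, Mul(-20, -48)) = Add(78, 960) = 1038)
Add(Mul(106, -147), Mul(-1, M)) = Add(Mul(106, -147), Mul(-1, 1038)) = Add(-15582, -1038) = -16620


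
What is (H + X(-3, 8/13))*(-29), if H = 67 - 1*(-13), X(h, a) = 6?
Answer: -2494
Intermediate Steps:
H = 80 (H = 67 + 13 = 80)
(H + X(-3, 8/13))*(-29) = (80 + 6)*(-29) = 86*(-29) = -2494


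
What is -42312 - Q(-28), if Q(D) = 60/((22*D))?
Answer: -6516033/154 ≈ -42312.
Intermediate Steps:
Q(D) = 30/(11*D) (Q(D) = 60*(1/(22*D)) = 30/(11*D))
-42312 - Q(-28) = -42312 - 30/(11*(-28)) = -42312 - 30*(-1)/(11*28) = -42312 - 1*(-15/154) = -42312 + 15/154 = -6516033/154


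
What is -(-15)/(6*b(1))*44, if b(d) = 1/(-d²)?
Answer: -110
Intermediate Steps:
b(d) = -1/d²
-(-15)/(6*b(1))*44 = -(-15)/(6*(-1/1²))*44 = -(-15)/(6*(-1*1))*44 = -(-15)/(6*(-1))*44 = -(-15)/(-6)*44 = -(-15)*(-1)/6*44 = -5*½*44 = -5/2*44 = -110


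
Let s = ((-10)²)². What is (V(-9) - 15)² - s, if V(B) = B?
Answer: -9424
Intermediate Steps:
s = 10000 (s = 100² = 10000)
(V(-9) - 15)² - s = (-9 - 15)² - 1*10000 = (-24)² - 10000 = 576 - 10000 = -9424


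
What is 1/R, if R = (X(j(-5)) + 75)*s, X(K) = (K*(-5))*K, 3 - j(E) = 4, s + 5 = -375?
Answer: -1/26600 ≈ -3.7594e-5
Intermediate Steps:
s = -380 (s = -5 - 375 = -380)
j(E) = -1 (j(E) = 3 - 1*4 = 3 - 4 = -1)
X(K) = -5*K**2 (X(K) = (-5*K)*K = -5*K**2)
R = -26600 (R = (-5*(-1)**2 + 75)*(-380) = (-5*1 + 75)*(-380) = (-5 + 75)*(-380) = 70*(-380) = -26600)
1/R = 1/(-26600) = -1/26600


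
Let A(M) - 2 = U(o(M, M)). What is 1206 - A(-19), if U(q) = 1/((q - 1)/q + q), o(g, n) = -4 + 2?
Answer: 1206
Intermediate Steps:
o(g, n) = -2
U(q) = 1/(q + (-1 + q)/q) (U(q) = 1/((-1 + q)/q + q) = 1/(q + (-1 + q)/q))
A(M) = 0 (A(M) = 2 - 2/(-1 - 2 + (-2)²) = 2 - 2/(-1 - 2 + 4) = 2 - 2/1 = 2 - 2*1 = 2 - 2 = 0)
1206 - A(-19) = 1206 - 1*0 = 1206 + 0 = 1206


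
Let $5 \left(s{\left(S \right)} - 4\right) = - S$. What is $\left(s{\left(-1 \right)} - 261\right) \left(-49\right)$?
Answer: $\frac{62916}{5} \approx 12583.0$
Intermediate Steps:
$s{\left(S \right)} = 4 - \frac{S}{5}$ ($s{\left(S \right)} = 4 + \frac{\left(-1\right) S}{5} = 4 - \frac{S}{5}$)
$\left(s{\left(-1 \right)} - 261\right) \left(-49\right) = \left(\left(4 - - \frac{1}{5}\right) - 261\right) \left(-49\right) = \left(\left(4 + \frac{1}{5}\right) - 261\right) \left(-49\right) = \left(\frac{21}{5} - 261\right) \left(-49\right) = \left(- \frac{1284}{5}\right) \left(-49\right) = \frac{62916}{5}$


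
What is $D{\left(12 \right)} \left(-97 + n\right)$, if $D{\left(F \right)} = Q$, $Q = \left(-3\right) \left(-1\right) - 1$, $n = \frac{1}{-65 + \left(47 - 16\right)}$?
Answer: $- \frac{3299}{17} \approx -194.06$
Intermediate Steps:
$n = - \frac{1}{34}$ ($n = \frac{1}{-65 + 31} = \frac{1}{-34} = - \frac{1}{34} \approx -0.029412$)
$Q = 2$ ($Q = 3 - 1 = 2$)
$D{\left(F \right)} = 2$
$D{\left(12 \right)} \left(-97 + n\right) = 2 \left(-97 - \frac{1}{34}\right) = 2 \left(- \frac{3299}{34}\right) = - \frac{3299}{17}$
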